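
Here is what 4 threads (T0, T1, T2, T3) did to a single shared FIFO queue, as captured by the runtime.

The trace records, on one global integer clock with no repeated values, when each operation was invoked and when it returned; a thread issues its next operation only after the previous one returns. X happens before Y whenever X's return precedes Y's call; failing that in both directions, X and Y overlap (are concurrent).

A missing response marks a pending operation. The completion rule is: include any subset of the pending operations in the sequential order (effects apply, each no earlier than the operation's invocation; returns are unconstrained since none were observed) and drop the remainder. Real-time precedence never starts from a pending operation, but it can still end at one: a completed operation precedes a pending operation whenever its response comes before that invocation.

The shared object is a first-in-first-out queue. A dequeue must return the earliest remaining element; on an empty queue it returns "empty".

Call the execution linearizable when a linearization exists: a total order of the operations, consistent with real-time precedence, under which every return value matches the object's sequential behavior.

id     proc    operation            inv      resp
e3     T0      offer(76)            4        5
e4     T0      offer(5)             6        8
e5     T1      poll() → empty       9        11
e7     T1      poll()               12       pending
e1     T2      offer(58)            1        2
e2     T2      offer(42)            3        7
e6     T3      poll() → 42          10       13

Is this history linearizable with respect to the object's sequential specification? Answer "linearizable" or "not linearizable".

already the first 11 events (up to e5's response at time 11) admit no linearization; the first 10 still do
no legal order exists: 3 real-time-consistent candidates over 5 completed FIFO queue operations, all rejected
including or dropping the 1 pending operation (e6) in any combination fails
sample order e1, e2, e3, e4, e5 (pending dropped) stalls at step 5 — e5 poll() → empty has no legal effect
sample order e1, e3, e2, e4, e5 (pending dropped) stalls at step 5 — e5 poll() → empty has no legal effect

not linearizable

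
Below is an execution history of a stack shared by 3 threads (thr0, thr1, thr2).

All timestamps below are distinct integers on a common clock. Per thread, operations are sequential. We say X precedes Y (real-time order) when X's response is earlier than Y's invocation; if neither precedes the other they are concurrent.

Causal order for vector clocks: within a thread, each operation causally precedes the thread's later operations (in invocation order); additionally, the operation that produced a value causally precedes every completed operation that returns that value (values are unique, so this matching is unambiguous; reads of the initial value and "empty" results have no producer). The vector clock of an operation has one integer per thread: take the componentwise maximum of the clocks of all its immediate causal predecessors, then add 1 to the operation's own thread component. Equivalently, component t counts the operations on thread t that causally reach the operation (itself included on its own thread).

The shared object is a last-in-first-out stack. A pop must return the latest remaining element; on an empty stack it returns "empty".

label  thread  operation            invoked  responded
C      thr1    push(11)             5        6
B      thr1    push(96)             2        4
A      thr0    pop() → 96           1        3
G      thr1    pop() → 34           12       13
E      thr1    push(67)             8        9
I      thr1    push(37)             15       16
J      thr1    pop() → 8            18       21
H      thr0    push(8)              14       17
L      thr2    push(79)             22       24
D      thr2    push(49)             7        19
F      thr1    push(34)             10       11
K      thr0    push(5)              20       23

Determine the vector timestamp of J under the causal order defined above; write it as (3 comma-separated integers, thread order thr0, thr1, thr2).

root op D, invoked 7: fresh clock plus thr2's own tick → (0, 0, 1)
root op B, invoked 2: fresh clock plus thr1's own tick → (0, 1, 0)
merge at L (invoked 22): VC(D)=(0, 0, 1), own-thread bump on thr2 → (0, 0, 2)
merge at C (invoked 5): VC(B)=(0, 1, 0), own-thread bump on thr1 → (0, 2, 0)
merge at A (invoked 1): VC(B)=(0, 1, 0), own-thread bump on thr0 → (1, 1, 0)
merge at E (invoked 8): VC(C)=(0, 2, 0), own-thread bump on thr1 → (0, 3, 0)
merge at H (invoked 14): VC(A)=(1, 1, 0), own-thread bump on thr0 → (2, 1, 0)
merge at F (invoked 10): VC(E)=(0, 3, 0), own-thread bump on thr1 → (0, 4, 0)
merge at K (invoked 20): VC(H)=(2, 1, 0), own-thread bump on thr0 → (3, 1, 0)
merge at G (invoked 12): VC(F)=(0, 4, 0), own-thread bump on thr1 → (0, 5, 0)
merge at I (invoked 15): VC(G)=(0, 5, 0), own-thread bump on thr1 → (0, 6, 0)
merge at J (invoked 18): VC(H)=(2, 1, 0), VC(I)=(0, 6, 0), own-thread bump on thr1 → (2, 7, 0)
target: VC(J) = (2, 7, 0)

(2, 7, 0)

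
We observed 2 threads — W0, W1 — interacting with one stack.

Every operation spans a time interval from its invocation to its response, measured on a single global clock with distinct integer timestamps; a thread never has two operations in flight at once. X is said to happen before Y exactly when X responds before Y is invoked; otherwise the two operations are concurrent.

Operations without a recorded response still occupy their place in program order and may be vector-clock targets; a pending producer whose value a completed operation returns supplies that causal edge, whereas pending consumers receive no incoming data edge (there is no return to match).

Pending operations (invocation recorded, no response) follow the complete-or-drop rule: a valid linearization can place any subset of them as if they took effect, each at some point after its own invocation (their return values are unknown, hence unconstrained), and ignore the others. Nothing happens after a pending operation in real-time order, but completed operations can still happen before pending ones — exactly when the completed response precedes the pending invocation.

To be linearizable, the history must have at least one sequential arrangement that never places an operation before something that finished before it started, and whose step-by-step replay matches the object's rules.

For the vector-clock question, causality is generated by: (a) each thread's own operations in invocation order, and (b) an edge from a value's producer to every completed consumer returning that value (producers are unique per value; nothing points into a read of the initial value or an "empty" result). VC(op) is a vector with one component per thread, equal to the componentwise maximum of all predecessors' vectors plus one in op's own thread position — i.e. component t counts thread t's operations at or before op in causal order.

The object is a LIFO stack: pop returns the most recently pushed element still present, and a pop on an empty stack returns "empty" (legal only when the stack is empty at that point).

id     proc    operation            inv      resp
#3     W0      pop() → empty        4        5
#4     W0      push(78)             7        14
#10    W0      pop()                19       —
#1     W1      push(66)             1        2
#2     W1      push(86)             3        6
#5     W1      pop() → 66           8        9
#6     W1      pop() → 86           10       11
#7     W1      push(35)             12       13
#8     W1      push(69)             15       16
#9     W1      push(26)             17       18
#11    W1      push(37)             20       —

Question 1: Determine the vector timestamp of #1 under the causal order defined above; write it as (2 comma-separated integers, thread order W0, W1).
(0, 1)

#1, invoked 1, has no incoming edges; only W1's bump applies → (0, 1)
#3, invoked 4, has no incoming edges; only W0's bump applies → (1, 0)
merge at #2 (invoked 3): VC(#1)=(0, 1), own-thread bump on W1 → (0, 2)
merge at #4 (invoked 7): VC(#3)=(1, 0), own-thread bump on W0 → (2, 0)
merge at #5 (invoked 8): VC(#1)=(0, 1), VC(#2)=(0, 2), own-thread bump on W1 → (0, 3)
merge at #10 (invoked 19): VC(#4)=(2, 0), own-thread bump on W0 → (3, 0)
merge at #6 (invoked 10): VC(#2)=(0, 2), VC(#5)=(0, 3), own-thread bump on W1 → (0, 4)
merge at #7 (invoked 12): VC(#6)=(0, 4), own-thread bump on W1 → (0, 5)
merge at #8 (invoked 15): VC(#7)=(0, 5), own-thread bump on W1 → (0, 6)
merge at #9 (invoked 17): VC(#8)=(0, 6), own-thread bump on W1 → (0, 7)
merge at #11 (invoked 20): VC(#9)=(0, 7), own-thread bump on W1 → (0, 8)
target: VC(#1) = (0, 1)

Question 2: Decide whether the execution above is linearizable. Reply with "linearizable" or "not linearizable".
not linearizable

the violation lands at event 5, #3's response at time 5: events 1..4 linearize, events 1..5 do not
the sole real-time-consistent order of 2 completed operations fails the stack replay
including or dropping the 1 pending operation (#2) in any combination fails
for example #1, #3 (pending dropped) fails at step 2: #3 pop() → empty is not legal there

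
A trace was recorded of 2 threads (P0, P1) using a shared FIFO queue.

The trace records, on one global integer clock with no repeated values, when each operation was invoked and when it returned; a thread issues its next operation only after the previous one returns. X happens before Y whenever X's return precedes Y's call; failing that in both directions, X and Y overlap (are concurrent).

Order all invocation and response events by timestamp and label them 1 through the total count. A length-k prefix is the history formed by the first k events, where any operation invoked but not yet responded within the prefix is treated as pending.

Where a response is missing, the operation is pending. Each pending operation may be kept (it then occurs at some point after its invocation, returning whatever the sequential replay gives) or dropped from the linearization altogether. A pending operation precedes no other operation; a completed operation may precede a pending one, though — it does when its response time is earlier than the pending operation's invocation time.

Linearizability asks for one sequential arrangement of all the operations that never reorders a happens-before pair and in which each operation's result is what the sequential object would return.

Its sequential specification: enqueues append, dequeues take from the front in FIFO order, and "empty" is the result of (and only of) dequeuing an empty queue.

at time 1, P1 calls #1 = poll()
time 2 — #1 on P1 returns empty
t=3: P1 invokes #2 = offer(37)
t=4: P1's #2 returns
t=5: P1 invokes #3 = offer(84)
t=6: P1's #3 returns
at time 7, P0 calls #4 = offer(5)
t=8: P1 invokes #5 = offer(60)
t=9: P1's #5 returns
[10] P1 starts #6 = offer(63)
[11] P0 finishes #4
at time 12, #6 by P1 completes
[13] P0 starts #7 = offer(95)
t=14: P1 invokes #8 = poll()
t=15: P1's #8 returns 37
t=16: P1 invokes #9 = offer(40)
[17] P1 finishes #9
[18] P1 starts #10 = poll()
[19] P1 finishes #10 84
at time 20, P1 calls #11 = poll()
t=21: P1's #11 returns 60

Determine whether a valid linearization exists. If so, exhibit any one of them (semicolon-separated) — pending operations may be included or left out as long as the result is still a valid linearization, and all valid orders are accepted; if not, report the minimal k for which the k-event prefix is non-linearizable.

linearizable — witness: #1; #2; #3; #5; #4; #6; #7; #8; #9; #10; #11

1. #1 poll() → empty, leaving queue <>
2. #2 offer(37), leaving queue <37>
3. #3 offer(84), leaving queue <37,84>
4. #5 offer(60), leaving queue <37,84,60>
5. #4 offer(5), leaving queue <37,84,60,5>
6. #6 offer(63), leaving queue <37,84,60,5,63>
7. #7 offer(95) (pending, included), leaving queue <37,84,60,5,63,95>
8. #8 poll() → 37, leaving queue <84,60,5,63,95>
9. #9 offer(40), leaving queue <84,60,5,63,95,40>
10. #10 poll() → 84, leaving queue <60,5,63,95,40>
11. #11 poll() → 60, leaving queue <5,63,95,40>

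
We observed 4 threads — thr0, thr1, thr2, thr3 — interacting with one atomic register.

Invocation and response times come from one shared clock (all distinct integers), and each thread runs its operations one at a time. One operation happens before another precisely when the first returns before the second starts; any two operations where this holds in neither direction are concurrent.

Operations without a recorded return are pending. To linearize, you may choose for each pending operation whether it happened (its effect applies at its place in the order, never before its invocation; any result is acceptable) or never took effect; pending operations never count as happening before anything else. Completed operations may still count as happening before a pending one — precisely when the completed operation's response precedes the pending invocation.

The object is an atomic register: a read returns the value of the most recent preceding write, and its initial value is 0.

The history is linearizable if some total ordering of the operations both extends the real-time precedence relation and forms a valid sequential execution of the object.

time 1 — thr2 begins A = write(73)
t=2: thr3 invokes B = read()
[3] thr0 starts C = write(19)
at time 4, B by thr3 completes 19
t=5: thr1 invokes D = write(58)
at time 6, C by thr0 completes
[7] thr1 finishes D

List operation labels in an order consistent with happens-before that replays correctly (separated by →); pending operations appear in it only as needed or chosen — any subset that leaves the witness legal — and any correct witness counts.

A → C → B → D

1. A write(73) (pending, included), leaving value 73
2. C write(19), leaving value 19
3. B read() → 19, leaving value 19
4. D write(58), leaving value 58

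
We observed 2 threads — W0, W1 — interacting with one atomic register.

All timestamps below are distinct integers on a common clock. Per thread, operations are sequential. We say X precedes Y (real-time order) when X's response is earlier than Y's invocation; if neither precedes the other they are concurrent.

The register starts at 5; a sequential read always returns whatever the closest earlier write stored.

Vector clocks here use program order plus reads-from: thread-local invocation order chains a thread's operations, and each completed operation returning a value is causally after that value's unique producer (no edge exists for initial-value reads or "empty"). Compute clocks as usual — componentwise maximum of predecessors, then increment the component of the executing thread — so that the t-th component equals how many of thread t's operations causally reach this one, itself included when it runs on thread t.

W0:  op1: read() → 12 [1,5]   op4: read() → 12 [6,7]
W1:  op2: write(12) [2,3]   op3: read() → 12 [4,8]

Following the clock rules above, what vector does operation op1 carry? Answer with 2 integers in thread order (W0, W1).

(1, 1)

root op op2, invoked 2: fresh clock plus W1's own tick → (0, 1)
op3, invoked 4, takes VC(op2)=(0, 1) under max, adds 1 for W1 → (0, 2)
op1, invoked 1, takes VC(op2)=(0, 1) under max, adds 1 for W0 → (1, 1)
op4, invoked 6, takes VC(op1)=(1, 1), VC(op2)=(0, 1) under max, adds 1 for W0 → (2, 1)
target: VC(op1) = (1, 1)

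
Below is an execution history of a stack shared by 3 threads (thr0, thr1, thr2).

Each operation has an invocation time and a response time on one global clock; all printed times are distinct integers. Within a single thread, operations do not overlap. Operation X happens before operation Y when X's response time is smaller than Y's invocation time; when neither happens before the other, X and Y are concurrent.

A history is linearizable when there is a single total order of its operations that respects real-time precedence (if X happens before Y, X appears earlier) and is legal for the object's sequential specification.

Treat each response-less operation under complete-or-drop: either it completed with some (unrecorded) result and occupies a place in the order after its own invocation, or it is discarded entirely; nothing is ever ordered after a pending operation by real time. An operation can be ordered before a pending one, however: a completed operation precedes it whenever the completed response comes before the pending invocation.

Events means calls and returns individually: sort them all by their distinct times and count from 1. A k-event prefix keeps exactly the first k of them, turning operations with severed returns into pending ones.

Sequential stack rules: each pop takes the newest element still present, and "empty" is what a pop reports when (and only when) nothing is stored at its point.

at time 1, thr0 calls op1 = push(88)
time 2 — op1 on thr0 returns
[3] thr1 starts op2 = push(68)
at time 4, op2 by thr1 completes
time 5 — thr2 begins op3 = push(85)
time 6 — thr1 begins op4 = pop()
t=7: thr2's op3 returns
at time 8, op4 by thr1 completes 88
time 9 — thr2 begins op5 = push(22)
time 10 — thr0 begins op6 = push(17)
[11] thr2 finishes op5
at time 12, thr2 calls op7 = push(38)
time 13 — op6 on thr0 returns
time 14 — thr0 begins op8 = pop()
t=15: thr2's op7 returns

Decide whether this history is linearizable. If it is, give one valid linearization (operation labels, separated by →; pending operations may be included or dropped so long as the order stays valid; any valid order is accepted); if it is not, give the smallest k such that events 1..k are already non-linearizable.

not linearizable — minimal violating prefix: 8 events

through event 7 a valid linearization exists; event 8 (op4 responding at time 8) ends that
checked exhaustively: 2 real-time-consistent orders of 4 completed operations, zero legal stack replays
e.g. op1, op2, op3, op4: illegal at step 4, since op4 pop() → 88 cannot apply there
e.g. op1, op2, op4, op3: illegal at step 3, since op4 pop() → 88 cannot apply there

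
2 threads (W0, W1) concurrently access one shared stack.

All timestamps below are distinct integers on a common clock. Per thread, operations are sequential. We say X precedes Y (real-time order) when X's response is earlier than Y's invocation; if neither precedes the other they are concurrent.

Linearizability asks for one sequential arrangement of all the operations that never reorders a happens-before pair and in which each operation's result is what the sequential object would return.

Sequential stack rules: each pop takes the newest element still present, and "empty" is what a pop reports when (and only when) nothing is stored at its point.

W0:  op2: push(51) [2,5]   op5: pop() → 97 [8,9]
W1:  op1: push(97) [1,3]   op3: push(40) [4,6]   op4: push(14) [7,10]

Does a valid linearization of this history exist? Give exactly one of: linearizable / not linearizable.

not linearizable

prefix check: 1..8 passes, 1..9 fails once op5's time-9 response joins
checked exhaustively: 3 real-time-consistent orders of 4 completed operations, zero legal stack replays
include/drop combinations of the 1 pending operation (op4) were all tried; none helps
one such order, op1, op2, op3, op5 (pending dropped), breaks at step 4 where op5 pop() → 97 is illegal
one such order, op1, op3, op2, op5 (pending dropped), breaks at step 4 where op5 pop() → 97 is illegal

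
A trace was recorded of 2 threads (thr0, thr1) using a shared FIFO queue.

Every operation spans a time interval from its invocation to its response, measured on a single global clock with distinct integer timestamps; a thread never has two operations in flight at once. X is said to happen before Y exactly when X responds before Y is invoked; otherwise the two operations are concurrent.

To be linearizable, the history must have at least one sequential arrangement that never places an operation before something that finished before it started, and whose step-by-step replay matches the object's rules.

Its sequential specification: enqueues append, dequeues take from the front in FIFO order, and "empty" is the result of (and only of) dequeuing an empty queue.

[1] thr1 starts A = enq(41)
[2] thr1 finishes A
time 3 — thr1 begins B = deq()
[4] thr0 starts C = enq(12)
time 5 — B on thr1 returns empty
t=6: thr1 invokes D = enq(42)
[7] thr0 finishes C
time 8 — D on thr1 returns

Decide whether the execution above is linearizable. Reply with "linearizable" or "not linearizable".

cut after 4 events: linearizable; cut after 5 events (B responds, time 5): not linearizable
the completed operations (2 total) allow one real-time order; the FIFO queue replay rejects it
no completion choice of the 1 pending operation (C) rescues it — every subset was tried
sample order A, B (pending dropped) stalls at step 2 — B deq() → empty has no legal effect

not linearizable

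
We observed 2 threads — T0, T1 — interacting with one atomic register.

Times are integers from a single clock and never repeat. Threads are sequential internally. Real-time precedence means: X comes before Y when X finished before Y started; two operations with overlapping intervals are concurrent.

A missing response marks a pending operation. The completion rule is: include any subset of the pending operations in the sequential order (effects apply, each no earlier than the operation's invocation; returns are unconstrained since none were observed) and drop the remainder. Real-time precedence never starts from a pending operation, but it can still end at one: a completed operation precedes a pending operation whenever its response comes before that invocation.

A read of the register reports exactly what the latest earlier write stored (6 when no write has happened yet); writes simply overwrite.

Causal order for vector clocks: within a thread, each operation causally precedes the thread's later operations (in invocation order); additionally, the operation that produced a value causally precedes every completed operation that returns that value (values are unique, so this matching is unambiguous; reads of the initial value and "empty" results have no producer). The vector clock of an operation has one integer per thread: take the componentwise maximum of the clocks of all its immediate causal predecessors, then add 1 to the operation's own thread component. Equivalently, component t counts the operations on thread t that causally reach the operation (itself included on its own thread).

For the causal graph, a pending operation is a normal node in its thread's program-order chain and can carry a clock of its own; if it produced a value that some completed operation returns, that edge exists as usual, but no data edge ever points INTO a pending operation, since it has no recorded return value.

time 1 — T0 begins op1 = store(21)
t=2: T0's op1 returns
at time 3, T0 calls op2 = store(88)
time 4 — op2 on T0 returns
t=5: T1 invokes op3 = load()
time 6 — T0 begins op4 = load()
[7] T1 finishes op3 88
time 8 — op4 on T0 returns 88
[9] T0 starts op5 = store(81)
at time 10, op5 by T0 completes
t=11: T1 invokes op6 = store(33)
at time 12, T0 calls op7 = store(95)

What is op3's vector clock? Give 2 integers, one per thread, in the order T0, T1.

no predecessors for op1 (invoked 1): T0 increments from zero → (1, 0)
VC(op2, invoked at 3): max of VC(op1)=(1, 0), then +1 on thread T0 → (2, 0)
VC(op3, invoked at 5): max of VC(op2)=(2, 0), then +1 on thread T1 → (2, 1)
VC(op4, invoked at 6): max of VC(op2)=(2, 0), then +1 on thread T0 → (3, 0)
VC(op6, invoked at 11): max of VC(op3)=(2, 1), then +1 on thread T1 → (2, 2)
VC(op5, invoked at 9): max of VC(op4)=(3, 0), then +1 on thread T0 → (4, 0)
VC(op7, invoked at 12): max of VC(op5)=(4, 0), then +1 on thread T0 → (5, 0)
target: VC(op3) = (2, 1)

(2, 1)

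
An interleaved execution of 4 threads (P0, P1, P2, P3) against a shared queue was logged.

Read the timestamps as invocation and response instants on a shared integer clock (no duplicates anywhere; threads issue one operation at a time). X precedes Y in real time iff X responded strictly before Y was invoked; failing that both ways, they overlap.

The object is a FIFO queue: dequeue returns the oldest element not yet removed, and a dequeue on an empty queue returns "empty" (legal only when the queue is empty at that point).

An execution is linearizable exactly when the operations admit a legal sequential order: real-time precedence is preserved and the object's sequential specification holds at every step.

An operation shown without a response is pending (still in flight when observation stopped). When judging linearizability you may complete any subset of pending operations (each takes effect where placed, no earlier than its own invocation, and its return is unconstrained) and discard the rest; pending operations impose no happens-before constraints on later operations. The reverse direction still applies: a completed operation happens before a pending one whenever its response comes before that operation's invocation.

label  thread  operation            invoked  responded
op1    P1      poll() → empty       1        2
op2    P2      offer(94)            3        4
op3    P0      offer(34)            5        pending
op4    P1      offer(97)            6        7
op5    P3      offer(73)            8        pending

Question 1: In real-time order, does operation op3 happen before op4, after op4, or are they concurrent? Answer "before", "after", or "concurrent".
concurrent

op3 spans [5,…), op4 spans [6,7]
the intervals overlap in both directions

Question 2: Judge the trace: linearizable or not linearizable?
linearizable

one valid linearization: op1, op2, op3, op4
after step 1 (op1 poll() → empty): queue <>
after step 2 (op2 offer(94)): queue <94>
after step 3 (op3 offer(34) (pending, included)): queue <94,34>
after step 4 (op4 offer(97)): queue <94,34,97>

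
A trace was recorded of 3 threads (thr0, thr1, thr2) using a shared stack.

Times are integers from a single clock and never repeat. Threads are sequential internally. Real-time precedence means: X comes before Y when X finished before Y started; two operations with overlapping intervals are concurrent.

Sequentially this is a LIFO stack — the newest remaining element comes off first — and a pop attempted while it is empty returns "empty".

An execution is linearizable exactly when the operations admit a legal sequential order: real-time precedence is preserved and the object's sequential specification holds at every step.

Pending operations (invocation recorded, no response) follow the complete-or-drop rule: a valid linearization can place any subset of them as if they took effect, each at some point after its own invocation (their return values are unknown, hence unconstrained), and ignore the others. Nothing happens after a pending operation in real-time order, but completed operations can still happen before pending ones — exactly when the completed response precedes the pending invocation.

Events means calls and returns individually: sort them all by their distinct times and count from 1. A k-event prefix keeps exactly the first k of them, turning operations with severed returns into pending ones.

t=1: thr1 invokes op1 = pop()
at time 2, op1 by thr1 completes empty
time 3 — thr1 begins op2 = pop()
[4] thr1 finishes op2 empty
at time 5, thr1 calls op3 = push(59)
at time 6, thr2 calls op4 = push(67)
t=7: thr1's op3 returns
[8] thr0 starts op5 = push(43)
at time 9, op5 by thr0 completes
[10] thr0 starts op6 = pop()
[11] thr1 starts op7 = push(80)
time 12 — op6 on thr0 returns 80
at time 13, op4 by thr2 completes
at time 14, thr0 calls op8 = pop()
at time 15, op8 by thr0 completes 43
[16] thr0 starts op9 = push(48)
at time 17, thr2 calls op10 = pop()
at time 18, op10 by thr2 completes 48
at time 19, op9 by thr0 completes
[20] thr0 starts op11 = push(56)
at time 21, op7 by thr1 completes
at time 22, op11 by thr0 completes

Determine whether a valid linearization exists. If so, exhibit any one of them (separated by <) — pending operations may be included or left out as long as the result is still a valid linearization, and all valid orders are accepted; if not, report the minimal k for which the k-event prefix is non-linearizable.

1. op1 pop() → empty, leaving stack <>
2. op2 pop() → empty, leaving stack <>
3. op3 push(59), leaving stack <59>
4. op4 push(67), leaving stack <59,67>
5. op5 push(43), leaving stack <59,67,43>
6. op7 push(80), leaving stack <59,67,43,80>
7. op6 pop() → 80, leaving stack <59,67,43>
8. op8 pop() → 43, leaving stack <59,67>
9. op9 push(48), leaving stack <59,67,48>
10. op10 pop() → 48, leaving stack <59,67>
11. op11 push(56), leaving stack <59,67,56>

linearizable — witness: op1 < op2 < op3 < op4 < op5 < op7 < op6 < op8 < op9 < op10 < op11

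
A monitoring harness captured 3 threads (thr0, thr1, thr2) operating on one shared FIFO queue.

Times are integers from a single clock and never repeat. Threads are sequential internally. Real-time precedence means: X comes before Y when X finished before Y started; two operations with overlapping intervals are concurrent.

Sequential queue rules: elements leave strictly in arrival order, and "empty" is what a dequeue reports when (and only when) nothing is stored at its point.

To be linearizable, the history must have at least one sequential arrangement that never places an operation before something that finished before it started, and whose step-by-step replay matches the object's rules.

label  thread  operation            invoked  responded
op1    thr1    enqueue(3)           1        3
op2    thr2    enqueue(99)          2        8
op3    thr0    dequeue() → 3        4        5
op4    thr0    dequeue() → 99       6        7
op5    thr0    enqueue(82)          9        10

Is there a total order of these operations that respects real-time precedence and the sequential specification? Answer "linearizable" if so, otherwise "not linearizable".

witness order: op1, op2, op3, op4, op5
step 1: op1 enqueue(3) — queue <3>
step 2: op2 enqueue(99) — queue <3,99>
step 3: op3 dequeue() → 3 — queue <99>
step 4: op4 dequeue() → 99 — queue <>
step 5: op5 enqueue(82) — queue <82>

linearizable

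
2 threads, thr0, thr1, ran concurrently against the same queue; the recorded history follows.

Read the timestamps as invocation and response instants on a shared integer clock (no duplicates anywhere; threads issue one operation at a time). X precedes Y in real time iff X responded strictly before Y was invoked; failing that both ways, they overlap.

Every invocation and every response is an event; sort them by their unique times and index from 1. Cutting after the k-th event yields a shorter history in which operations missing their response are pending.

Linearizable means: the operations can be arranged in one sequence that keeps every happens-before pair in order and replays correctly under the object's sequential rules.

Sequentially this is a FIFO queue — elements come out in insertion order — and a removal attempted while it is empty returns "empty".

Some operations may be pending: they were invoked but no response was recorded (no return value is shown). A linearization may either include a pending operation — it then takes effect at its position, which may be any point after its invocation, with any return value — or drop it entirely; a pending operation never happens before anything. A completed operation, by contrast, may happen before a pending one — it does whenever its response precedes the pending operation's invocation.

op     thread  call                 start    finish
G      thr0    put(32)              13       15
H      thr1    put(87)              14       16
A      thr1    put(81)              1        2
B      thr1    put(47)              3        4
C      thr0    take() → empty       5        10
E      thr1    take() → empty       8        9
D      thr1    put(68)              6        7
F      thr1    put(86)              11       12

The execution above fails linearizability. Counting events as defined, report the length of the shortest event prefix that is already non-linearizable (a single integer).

9

events 1..8 are linearizable; a witness order is A, B, C, D:
after step 1 (A put(81)): queue <81>
after step 2 (B put(47)): queue <81,47>
after step 3 (C take() (pending, included)): queue <47>
after step 4 (D put(68)): queue <47,68>
include event 9 — E responding at 9 — and every candidate order breaks
every completion of the 1 pending operation (C) was checked; none linearizes
sample order A, B, D, E (pending dropped) stalls at step 4 — E take() → empty has no legal effect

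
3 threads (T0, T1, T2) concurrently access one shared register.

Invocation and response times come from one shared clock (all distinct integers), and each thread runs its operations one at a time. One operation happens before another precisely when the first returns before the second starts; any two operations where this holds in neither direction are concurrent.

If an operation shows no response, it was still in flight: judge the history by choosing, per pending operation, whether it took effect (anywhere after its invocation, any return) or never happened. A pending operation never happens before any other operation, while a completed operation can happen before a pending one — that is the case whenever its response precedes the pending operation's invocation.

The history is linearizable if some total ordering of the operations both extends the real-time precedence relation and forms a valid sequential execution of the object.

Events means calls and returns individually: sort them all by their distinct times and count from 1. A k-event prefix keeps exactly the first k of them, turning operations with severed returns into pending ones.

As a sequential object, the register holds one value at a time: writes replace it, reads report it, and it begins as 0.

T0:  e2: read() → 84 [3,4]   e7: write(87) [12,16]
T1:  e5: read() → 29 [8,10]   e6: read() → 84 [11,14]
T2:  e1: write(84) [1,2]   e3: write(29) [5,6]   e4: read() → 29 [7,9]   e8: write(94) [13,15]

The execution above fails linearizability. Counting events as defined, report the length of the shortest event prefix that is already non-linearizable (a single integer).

events 1..13 are linearizable; a witness order is e1, e2, e3, e4, e5:
after step 1 (e1 write(84)): value 84
after step 2 (e2 read() → 84): value 84
after step 3 (e3 write(29)): value 29
after step 4 (e4 read() → 29): value 29
after step 5 (e5 read() → 29): value 29
include event 14 — e6 responding at 14 — and every candidate order breaks
no escape via the 2 pending operations (e7, e8): every completion choice fails
e.g. e1, e2, e3, e4, e5, e6 (pending dropped): illegal at step 6, since e6 read() → 84 cannot apply there
e.g. e1, e2, e3, e5, e4, e6 (pending dropped): illegal at step 6, since e6 read() → 84 cannot apply there

14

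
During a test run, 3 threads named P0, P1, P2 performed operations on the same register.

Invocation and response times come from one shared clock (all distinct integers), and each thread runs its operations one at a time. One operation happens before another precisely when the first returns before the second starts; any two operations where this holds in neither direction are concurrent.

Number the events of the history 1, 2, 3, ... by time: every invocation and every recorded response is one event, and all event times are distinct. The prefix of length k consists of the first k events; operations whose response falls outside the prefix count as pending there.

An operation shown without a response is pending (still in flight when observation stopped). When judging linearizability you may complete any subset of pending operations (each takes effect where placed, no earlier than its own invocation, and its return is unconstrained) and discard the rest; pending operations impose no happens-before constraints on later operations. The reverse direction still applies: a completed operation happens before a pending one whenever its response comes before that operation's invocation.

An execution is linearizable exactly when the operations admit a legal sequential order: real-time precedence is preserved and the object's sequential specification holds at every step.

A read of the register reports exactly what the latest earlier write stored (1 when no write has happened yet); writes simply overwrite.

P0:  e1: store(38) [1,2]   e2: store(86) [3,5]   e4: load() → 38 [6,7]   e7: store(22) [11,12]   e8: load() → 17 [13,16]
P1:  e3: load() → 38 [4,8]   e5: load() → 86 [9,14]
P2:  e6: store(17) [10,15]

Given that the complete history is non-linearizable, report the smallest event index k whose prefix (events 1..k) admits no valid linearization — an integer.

events 1..6 are linearizable, e.g. via e1, e2:
after step 1 (e1 store(38)): value 38
after step 2 (e2 store(86)): value 86
once event 7 joins (e4's response, time 7), exhaustive search finds no witness
no escape via the 1 pending operation (e3): every completion choice fails
e.g. e1, e2, e4 (pending dropped): illegal at step 3, since e4 load() → 38 cannot apply there

7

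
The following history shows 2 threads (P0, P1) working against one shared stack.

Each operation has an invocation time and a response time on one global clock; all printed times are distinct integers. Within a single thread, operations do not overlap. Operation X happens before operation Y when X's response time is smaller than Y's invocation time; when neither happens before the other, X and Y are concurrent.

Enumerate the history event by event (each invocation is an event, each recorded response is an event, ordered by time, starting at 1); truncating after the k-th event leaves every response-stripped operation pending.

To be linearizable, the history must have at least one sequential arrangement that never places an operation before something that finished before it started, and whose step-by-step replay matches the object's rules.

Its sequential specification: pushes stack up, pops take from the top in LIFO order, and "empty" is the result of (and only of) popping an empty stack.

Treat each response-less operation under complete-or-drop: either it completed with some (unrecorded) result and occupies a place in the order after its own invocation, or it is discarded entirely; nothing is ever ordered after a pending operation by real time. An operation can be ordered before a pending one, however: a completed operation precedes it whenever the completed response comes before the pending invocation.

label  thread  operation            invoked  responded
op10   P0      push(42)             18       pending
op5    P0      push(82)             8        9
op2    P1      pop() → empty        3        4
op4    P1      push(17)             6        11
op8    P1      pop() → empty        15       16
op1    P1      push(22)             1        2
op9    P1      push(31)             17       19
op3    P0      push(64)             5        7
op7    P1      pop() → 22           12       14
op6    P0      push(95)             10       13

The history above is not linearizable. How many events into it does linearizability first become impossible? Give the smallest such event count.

events 1..3 are still linearizable — one witness is op1:
1. op1 push(22), leaving stack <22>
with event 4 included (op2 responding at time 4), all real-time-consistent orders fail
sample order op1, op2 stalls at step 2 — op2 pop() → empty has no legal effect

4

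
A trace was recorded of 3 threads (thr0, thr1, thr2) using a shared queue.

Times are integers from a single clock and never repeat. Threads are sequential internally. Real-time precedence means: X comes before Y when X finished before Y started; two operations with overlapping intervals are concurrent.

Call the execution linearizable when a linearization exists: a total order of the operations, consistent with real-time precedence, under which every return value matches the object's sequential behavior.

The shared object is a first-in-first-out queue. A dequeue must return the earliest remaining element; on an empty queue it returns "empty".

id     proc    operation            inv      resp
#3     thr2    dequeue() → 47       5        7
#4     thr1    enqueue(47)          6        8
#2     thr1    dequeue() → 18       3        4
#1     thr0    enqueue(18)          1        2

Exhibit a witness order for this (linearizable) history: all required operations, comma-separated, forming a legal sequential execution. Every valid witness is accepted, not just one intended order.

1. #1 enqueue(18), leaving queue <18>
2. #2 dequeue() → 18, leaving queue <>
3. #4 enqueue(47), leaving queue <47>
4. #3 dequeue() → 47, leaving queue <>

#1, #2, #4, #3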